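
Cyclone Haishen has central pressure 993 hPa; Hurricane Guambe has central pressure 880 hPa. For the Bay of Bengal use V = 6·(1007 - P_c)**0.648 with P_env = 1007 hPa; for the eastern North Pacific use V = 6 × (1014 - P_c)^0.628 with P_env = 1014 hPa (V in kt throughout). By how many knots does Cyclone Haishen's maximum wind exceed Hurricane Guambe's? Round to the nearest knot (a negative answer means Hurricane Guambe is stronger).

Cyclone Haishen: ΔP = 14; V ≈ 6 × 14^0.648 ≈ 33.18 kt.
Hurricane Guambe: ΔP = 134; V ≈ 6 × 134^0.628 ≈ 130.01 kt.
Difference ≈ 33.18 − 130.01 = -96.83 → -97 kt.

-97 kt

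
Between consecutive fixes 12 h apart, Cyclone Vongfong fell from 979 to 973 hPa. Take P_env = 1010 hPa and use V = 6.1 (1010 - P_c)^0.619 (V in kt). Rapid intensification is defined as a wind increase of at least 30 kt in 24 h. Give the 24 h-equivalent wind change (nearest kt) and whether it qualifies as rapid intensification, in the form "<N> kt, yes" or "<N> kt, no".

V₁: ΔP = 31, V ≈ 6.1 × 31^0.619 ≈ 51.11 kt.
V₂: ΔP = 37, V ≈ 6.1 × 37^0.619 ≈ 57.02 kt.
ΔV over 12 h = 5.91 kt → 24 h equivalent = 5.91 × 24/12 ≈ 11.82 kt.
12 kt < 30 kt ⇒ not rapid intensification.

12 kt, no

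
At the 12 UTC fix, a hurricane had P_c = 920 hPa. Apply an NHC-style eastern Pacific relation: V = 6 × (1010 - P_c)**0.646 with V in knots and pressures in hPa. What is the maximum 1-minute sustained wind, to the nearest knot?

ΔP = 1010 − 920 = 90 hPa.
90^0.646 ≈ 18.300.
V ≈ 6 × 18.300 ≈ 109.8 kt.

110 kt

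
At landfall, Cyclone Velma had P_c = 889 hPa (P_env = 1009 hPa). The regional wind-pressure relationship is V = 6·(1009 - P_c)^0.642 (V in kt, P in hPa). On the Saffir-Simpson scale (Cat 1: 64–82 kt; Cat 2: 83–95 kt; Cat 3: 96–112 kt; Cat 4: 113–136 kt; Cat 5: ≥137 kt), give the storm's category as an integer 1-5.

ΔP = 1009 − 889 = 120 hPa.
V ≈ 6 × 120^0.642 = 6 × 21.62 ≈ 130 kt.
130 kt falls in the Category 4 band.

4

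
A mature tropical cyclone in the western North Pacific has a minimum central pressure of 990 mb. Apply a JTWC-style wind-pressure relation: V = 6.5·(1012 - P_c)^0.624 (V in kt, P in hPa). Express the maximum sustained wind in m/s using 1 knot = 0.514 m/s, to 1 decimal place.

23.0 m/s

ΔP = 1012 − 990 = 22 mb.
V ≈ 6.5 × 22^0.624 = 6.5 × 6.881 ≈ 44.729 kt.
44.729 × 0.514 ≈ 22.99 m/s → 23.0 m/s.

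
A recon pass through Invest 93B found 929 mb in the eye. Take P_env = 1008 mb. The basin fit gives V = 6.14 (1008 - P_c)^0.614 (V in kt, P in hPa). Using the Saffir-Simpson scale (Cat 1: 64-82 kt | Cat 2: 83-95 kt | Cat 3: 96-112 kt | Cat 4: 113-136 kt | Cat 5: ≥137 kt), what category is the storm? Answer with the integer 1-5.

2

ΔP = 1008 − 929 = 79 mb.
V ≈ 6.14 × 79^0.614 = 6.14 × 14.63 ≈ 90 kt.
90 kt falls in the Category 2 band.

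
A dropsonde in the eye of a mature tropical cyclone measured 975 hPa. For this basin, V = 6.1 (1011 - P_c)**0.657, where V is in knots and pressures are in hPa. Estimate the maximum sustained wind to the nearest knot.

ΔP = 1011 − 975 = 36 hPa.
36^0.657 ≈ 10.532.
V ≈ 6.1 × 10.532 ≈ 64.2 kt.

64 kt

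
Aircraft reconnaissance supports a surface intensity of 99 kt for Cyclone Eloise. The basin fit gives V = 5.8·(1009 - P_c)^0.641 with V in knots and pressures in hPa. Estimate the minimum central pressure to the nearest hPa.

ΔP = (V / 5.8)^(1/0.641) = (99/5.8)^1.560.
99/5.8 = 17.069; 17.069^1.560 ≈ 83.62 hPa.
P_c = 1009 − 83.62 = 925.38 ≈ 925 hPa.

925 hPa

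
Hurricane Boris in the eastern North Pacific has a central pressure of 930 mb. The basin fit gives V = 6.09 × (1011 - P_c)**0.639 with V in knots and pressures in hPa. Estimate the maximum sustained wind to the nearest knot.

101 kt

ΔP = 1011 − 930 = 81 mb.
81^0.639 ≈ 16.578.
V ≈ 6.09 × 16.578 ≈ 101.0 kt.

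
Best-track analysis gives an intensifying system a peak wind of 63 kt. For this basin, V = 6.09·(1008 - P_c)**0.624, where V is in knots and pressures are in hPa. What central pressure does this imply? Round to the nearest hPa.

ΔP = (V / 6.09)^(1/0.624) = (63/6.09)^1.603.
63/6.09 = 10.345; 10.345^1.603 ≈ 42.28 hPa.
P_c = 1008 − 42.28 = 965.72 ≈ 966 hPa.

966 hPa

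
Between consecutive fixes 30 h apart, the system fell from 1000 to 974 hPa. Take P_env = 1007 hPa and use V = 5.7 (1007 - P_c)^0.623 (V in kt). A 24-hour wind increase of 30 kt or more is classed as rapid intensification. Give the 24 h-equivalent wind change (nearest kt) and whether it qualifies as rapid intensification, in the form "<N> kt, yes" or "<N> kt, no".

V₁: ΔP = 7, V ≈ 5.7 × 7^0.623 ≈ 19.16 kt.
V₂: ΔP = 33, V ≈ 5.7 × 33^0.623 ≈ 50.34 kt.
ΔV over 30 h = 31.18 kt → 24 h equivalent = 31.18 × 24/30 ≈ 24.94 kt.
25 kt < 30 kt ⇒ not rapid intensification.

25 kt, no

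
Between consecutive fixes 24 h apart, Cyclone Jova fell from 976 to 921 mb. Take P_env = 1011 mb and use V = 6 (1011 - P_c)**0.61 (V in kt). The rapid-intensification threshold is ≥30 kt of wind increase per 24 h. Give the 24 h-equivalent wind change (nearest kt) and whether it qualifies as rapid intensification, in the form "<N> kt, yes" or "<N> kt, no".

V₁: ΔP = 35, V ≈ 6 × 35^0.61 ≈ 52.48 kt.
V₂: ΔP = 90, V ≈ 6 × 90^0.61 ≈ 93.38 kt.
ΔV over 24 h = 40.90 kt → 24 h equivalent = 40.90 × 24/24 ≈ 40.90 kt.
41 kt ≥ 30 kt ⇒ rapid intensification.

41 kt, yes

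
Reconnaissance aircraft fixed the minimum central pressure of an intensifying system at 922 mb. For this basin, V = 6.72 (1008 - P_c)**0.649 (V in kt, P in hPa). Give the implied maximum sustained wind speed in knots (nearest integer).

121 kt

ΔP = 1008 − 922 = 86 mb.
86^0.649 ≈ 18.009.
V ≈ 6.72 × 18.009 ≈ 121.0 kt.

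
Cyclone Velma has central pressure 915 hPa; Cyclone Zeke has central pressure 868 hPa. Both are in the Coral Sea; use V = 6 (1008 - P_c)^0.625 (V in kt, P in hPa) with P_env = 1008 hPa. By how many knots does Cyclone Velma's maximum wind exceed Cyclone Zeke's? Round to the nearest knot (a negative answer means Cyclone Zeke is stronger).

-30 kt

Cyclone Velma: ΔP = 93; V ≈ 6 × 93^0.625 ≈ 101.97 kt.
Cyclone Zeke: ΔP = 140; V ≈ 6 × 140^0.625 ≈ 131.67 kt.
Difference ≈ 101.97 − 131.67 = -29.70 → -30 kt.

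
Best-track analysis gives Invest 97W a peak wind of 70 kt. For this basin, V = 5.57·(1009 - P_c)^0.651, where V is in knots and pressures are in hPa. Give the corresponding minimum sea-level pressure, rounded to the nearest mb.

960 mb

ΔP = (V / 5.57)^(1/0.651) = (70/5.57)^1.536.
70/5.57 = 12.567; 12.567^1.536 ≈ 48.81 mb.
P_c = 1009 − 48.81 = 960.19 ≈ 960 mb.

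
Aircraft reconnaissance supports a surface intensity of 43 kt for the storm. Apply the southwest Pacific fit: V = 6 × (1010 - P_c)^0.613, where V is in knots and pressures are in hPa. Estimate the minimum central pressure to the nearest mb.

ΔP = (V / 6)^(1/0.613) = (43/6)^1.631.
43/6 = 7.167; 7.167^1.631 ≈ 24.85 mb.
P_c = 1010 − 24.85 = 985.15 ≈ 985 mb.

985 mb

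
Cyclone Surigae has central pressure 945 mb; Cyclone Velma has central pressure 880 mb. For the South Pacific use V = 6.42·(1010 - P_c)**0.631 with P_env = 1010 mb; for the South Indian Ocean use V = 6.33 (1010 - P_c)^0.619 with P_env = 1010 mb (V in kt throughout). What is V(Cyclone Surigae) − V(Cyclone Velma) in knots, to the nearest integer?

Cyclone Surigae: ΔP = 65; V ≈ 6.42 × 65^0.631 ≈ 89.43 kt.
Cyclone Velma: ΔP = 130; V ≈ 6.33 × 130^0.619 ≈ 128.81 kt.
Difference ≈ 89.43 − 128.81 = -39.38 → -39 kt.

-39 kt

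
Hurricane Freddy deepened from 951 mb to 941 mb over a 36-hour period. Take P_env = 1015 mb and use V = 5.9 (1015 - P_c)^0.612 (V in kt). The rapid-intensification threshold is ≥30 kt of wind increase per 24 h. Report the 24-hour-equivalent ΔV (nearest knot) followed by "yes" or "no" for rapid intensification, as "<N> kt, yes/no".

V₁: ΔP = 64, V ≈ 5.9 × 64^0.612 ≈ 75.20 kt.
V₂: ΔP = 74, V ≈ 5.9 × 74^0.612 ≈ 82.19 kt.
ΔV over 36 h = 6.99 kt → 24 h equivalent = 6.99 × 24/36 ≈ 4.66 kt.
5 kt < 30 kt ⇒ not rapid intensification.

5 kt, no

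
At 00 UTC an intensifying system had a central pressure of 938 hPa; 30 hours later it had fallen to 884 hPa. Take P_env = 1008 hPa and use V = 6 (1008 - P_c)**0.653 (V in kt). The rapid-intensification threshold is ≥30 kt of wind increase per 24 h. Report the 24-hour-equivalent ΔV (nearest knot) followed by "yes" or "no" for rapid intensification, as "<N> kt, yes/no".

V₁: ΔP = 70, V ≈ 6 × 70^0.653 ≈ 96.16 kt.
V₂: ΔP = 124, V ≈ 6 × 124^0.653 ≈ 139.69 kt.
ΔV over 30 h = 43.53 kt → 24 h equivalent = 43.53 × 24/30 ≈ 34.82 kt.
35 kt ≥ 30 kt ⇒ rapid intensification.

35 kt, yes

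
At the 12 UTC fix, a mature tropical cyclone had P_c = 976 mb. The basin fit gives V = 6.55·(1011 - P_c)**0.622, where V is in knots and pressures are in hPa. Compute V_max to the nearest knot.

ΔP = 1011 − 976 = 35 mb.
35^0.622 ≈ 9.129.
V ≈ 6.55 × 9.129 ≈ 59.8 kt.

60 kt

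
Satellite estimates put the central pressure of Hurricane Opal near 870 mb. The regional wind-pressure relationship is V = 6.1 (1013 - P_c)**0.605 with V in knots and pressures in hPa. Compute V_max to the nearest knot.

123 kt

ΔP = 1013 − 870 = 143 mb.
143^0.605 ≈ 20.136.
V ≈ 6.1 × 20.136 ≈ 122.8 kt.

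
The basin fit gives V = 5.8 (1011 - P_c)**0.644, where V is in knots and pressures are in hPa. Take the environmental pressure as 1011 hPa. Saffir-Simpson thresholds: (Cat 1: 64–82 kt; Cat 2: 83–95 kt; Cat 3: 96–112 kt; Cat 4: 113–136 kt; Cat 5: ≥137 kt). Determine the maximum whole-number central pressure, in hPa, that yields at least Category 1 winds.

Category 1 begins at V = 64 kt.
Required ΔP = (64/5.8)^(1/0.644) = 11.034^1.553 ≈ 41.61 hPa.
P_c ≤ 1011 − 41.61 = 969.39, so the highest integer P_c is 969 hPa.

969 hPa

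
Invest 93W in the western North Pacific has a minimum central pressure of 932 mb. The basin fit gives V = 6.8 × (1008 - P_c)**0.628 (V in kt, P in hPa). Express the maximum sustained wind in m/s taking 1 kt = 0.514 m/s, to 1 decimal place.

ΔP = 1008 − 932 = 76 mb.
V ≈ 6.8 × 76^0.628 = 6.8 × 15.176 ≈ 103.195 kt.
103.195 × 0.514 ≈ 53.04 m/s → 53.0 m/s.

53.0 m/s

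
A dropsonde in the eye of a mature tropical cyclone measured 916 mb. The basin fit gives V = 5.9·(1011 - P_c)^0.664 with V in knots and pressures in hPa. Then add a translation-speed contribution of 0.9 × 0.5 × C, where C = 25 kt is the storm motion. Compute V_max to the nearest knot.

ΔP = 1011 − 916 = 95 mb.
95^0.664 ≈ 20.569.
V ≈ 5.9 × 20.569 ≈ 121.4 kt.
Translation term: 0.9 × 0.5 × 25 = 11.25 kt.
Corrected V ≈ 132.65 kt → 133 kt.

133 kt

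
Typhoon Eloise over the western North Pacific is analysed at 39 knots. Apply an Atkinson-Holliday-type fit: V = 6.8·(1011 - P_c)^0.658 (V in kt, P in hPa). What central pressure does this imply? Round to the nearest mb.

997 mb

ΔP = (V / 6.8)^(1/0.658) = (39/6.8)^1.520.
39/6.8 = 5.735; 5.735^1.520 ≈ 14.22 mb.
P_c = 1011 − 14.22 = 996.78 ≈ 997 mb.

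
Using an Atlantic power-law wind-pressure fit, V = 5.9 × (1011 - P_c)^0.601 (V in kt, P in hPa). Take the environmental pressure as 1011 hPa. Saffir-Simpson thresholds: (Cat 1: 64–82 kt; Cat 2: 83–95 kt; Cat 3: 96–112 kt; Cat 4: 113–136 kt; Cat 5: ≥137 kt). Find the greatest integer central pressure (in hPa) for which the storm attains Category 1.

958 hPa

Category 1 begins at V = 64 kt.
Required ΔP = (64/5.9)^(1/0.601) = 10.847^1.664 ≈ 52.81 hPa.
P_c ≤ 1011 − 52.81 = 958.19, so the highest integer P_c is 958 hPa.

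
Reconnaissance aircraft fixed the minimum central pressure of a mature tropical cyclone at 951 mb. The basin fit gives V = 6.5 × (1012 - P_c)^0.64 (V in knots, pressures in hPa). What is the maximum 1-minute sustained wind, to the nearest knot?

90 kt

ΔP = 1012 − 951 = 61 mb.
61^0.64 ≈ 13.887.
V ≈ 6.5 × 13.887 ≈ 90.3 kt.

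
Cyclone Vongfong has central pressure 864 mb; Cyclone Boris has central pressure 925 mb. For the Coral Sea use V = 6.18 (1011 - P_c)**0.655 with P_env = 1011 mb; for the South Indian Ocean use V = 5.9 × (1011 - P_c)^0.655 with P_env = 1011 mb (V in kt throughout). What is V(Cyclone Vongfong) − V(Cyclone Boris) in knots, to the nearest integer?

Cyclone Vongfong: ΔP = 147; V ≈ 6.18 × 147^0.655 ≈ 162.40 kt.
Cyclone Boris: ΔP = 86; V ≈ 5.9 × 86^0.655 ≈ 109.13 kt.
Difference ≈ 162.40 − 109.13 = 53.27 → 53 kt.

53 kt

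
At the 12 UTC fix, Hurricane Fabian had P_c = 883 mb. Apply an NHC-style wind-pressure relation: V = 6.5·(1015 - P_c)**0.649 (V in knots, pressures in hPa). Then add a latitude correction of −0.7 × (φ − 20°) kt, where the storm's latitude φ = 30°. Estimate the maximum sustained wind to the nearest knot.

ΔP = 1015 − 883 = 132 mb.
132^0.649 ≈ 23.782.
V ≈ 6.5 × 23.782 ≈ 154.6 kt.
Latitude correction: −0.7 × (30 − 20) = -7 kt.
Corrected V ≈ 147.6 kt → 148 kt.

148 kt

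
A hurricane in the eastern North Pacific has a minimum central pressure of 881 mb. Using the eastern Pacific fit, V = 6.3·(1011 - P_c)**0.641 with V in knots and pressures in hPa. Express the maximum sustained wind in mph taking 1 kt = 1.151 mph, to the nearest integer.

ΔP = 1011 − 881 = 130 mb.
V ≈ 6.3 × 130^0.641 = 6.3 × 22.648 ≈ 142.685 kt.
142.685 × 1.151 ≈ 164.23 mph → 164 mph.

164 mph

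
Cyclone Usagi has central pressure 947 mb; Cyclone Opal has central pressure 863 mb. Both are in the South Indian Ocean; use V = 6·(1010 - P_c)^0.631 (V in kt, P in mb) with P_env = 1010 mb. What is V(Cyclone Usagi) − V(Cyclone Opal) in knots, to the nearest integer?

Cyclone Usagi: ΔP = 63; V ≈ 6 × 63^0.631 ≈ 81.95 kt.
Cyclone Opal: ΔP = 147; V ≈ 6 × 147^0.631 ≈ 139.87 kt.
Difference ≈ 81.95 − 139.87 = -57.92 → -58 kt.

-58 kt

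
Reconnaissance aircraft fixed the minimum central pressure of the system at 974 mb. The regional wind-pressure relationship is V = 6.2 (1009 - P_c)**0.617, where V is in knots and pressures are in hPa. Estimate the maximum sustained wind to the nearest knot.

ΔP = 1009 − 974 = 35 mb.
35^0.617 ≈ 8.968.
V ≈ 6.2 × 8.968 ≈ 55.6 kt.

56 kt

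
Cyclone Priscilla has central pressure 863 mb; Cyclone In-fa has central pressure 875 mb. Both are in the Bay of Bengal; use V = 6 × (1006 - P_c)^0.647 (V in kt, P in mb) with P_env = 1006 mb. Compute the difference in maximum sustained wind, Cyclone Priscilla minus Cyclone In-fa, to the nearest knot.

Cyclone Priscilla: ΔP = 143; V ≈ 6 × 143^0.647 ≈ 148.82 kt.
Cyclone In-fa: ΔP = 131; V ≈ 6 × 131^0.647 ≈ 140.61 kt.
Difference ≈ 148.82 − 140.61 = 8.21 → 8 kt.

8 kt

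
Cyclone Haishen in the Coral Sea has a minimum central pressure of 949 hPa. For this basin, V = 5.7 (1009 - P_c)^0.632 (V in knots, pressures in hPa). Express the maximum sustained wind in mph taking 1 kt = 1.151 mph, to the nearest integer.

ΔP = 1009 − 949 = 60 hPa.
V ≈ 5.7 × 60^0.632 = 5.7 × 13.298 ≈ 75.800 kt.
75.800 × 1.151 ≈ 87.25 mph → 87 mph.

87 mph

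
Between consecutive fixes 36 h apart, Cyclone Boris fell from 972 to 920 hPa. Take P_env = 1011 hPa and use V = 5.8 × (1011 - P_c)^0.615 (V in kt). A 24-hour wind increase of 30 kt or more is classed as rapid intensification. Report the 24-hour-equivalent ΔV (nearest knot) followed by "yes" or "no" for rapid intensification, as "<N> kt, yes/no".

25 kt, no

V₁: ΔP = 39, V ≈ 5.8 × 39^0.615 ≈ 55.20 kt.
V₂: ΔP = 91, V ≈ 5.8 × 91^0.615 ≈ 92.95 kt.
ΔV over 36 h = 37.75 kt → 24 h equivalent = 37.75 × 24/36 ≈ 25.17 kt.
25 kt < 30 kt ⇒ not rapid intensification.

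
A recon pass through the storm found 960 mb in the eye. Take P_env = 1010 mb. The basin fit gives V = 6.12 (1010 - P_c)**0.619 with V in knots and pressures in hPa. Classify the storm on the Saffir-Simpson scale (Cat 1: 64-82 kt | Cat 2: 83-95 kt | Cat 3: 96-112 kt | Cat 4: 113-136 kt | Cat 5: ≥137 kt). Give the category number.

ΔP = 1010 − 960 = 50 mb.
V ≈ 6.12 × 50^0.619 = 6.12 × 11.26 ≈ 69 kt.
69 kt falls in the Category 1 band.

1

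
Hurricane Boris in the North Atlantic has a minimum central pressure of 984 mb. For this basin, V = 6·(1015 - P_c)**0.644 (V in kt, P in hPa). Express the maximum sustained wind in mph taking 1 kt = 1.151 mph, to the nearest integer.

ΔP = 1015 − 984 = 31 mb.
V ≈ 6 × 31^0.644 = 6 × 9.129 ≈ 54.776 kt.
54.776 × 1.151 ≈ 63.05 mph → 63 mph.

63 mph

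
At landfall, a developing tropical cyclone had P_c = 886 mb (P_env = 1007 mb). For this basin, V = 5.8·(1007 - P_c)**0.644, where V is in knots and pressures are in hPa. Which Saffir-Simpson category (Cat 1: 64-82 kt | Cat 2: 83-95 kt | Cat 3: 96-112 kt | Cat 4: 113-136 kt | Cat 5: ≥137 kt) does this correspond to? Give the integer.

4

ΔP = 1007 − 886 = 121 mb.
V ≈ 5.8 × 121^0.644 = 5.8 × 21.94 ≈ 127 kt.
127 kt falls in the Category 4 band.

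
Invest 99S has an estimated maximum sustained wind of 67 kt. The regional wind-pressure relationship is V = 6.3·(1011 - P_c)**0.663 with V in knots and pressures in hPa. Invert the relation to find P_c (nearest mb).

ΔP = (V / 6.3)^(1/0.663) = (67/6.3)^1.508.
67/6.3 = 10.635; 10.635^1.508 ≈ 35.37 mb.
P_c = 1011 − 35.37 = 975.63 ≈ 976 mb.

976 mb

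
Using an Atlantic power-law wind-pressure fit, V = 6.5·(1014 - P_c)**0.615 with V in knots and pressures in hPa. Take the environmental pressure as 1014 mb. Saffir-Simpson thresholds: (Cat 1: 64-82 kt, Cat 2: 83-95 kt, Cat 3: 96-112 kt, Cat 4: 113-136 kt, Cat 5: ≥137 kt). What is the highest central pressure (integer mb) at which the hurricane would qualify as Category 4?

Category 4 begins at V = 113 kt.
Required ΔP = (113/6.5)^(1/0.615) = 17.385^1.626 ≈ 103.88 mb.
P_c ≤ 1014 − 103.88 = 910.12, so the highest integer P_c is 910 mb.

910 mb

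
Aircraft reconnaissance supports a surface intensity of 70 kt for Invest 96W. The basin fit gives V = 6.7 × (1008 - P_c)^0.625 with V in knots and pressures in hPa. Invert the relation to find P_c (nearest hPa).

ΔP = (V / 6.7)^(1/0.625) = (70/6.7)^1.600.
70/6.7 = 10.448; 10.448^1.600 ≈ 42.70 hPa.
P_c = 1008 − 42.70 = 965.30 ≈ 965 hPa.

965 hPa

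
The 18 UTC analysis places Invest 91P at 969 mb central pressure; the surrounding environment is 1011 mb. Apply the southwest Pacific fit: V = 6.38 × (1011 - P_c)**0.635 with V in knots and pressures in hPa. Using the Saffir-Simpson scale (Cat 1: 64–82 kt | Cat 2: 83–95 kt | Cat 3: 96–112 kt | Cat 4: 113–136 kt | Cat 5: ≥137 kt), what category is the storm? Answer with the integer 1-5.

1

ΔP = 1011 − 969 = 42 mb.
V ≈ 6.38 × 42^0.635 = 6.38 × 10.73 ≈ 68 kt.
68 kt falls in the Category 1 band.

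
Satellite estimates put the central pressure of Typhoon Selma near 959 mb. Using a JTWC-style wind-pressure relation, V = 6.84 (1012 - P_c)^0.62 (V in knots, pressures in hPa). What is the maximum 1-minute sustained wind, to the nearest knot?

ΔP = 1012 − 959 = 53 mb.
53^0.62 ≈ 11.723.
V ≈ 6.84 × 11.723 ≈ 80.2 kt.

80 kt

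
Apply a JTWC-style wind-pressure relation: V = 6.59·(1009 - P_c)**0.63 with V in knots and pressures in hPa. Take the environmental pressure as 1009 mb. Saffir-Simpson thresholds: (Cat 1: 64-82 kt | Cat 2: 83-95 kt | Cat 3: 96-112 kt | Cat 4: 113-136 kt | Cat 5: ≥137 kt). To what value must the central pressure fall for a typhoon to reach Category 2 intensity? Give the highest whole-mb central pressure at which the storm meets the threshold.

953 mb

Category 2 begins at V = 83 kt.
Required ΔP = (83/6.59)^(1/0.63) = 12.595^1.587 ≈ 55.76 mb.
P_c ≤ 1009 − 55.76 = 953.24, so the highest integer P_c is 953 mb.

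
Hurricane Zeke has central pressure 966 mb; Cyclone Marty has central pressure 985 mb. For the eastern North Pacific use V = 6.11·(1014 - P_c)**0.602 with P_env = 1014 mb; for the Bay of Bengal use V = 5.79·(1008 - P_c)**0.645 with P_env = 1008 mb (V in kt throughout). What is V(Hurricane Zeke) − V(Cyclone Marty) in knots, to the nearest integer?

19 kt

Hurricane Zeke: ΔP = 48; V ≈ 6.11 × 48^0.602 ≈ 62.83 kt.
Cyclone Marty: ΔP = 23; V ≈ 5.79 × 23^0.645 ≈ 43.75 kt.
Difference ≈ 62.83 − 43.75 = 19.08 → 19 kt.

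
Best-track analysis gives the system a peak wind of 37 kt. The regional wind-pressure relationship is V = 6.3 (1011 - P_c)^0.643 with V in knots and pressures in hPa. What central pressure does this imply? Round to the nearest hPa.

995 hPa

ΔP = (V / 6.3)^(1/0.643) = (37/6.3)^1.555.
37/6.3 = 5.873; 5.873^1.555 ≈ 15.69 hPa.
P_c = 1011 − 15.69 = 995.31 ≈ 995 hPa.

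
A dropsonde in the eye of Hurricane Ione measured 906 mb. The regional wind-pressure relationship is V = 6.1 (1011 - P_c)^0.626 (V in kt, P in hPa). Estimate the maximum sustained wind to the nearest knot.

ΔP = 1011 − 906 = 105 mb.
105^0.626 ≈ 18.419.
V ≈ 6.1 × 18.419 ≈ 112.4 kt.

112 kt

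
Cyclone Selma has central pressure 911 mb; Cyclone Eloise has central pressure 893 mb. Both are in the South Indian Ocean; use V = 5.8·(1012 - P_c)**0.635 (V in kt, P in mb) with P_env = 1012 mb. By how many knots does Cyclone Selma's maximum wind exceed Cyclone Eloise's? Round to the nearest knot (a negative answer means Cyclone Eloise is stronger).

-12 kt

Cyclone Selma: ΔP = 101; V ≈ 5.8 × 101^0.635 ≈ 108.69 kt.
Cyclone Eloise: ΔP = 119; V ≈ 5.8 × 119^0.635 ≈ 120.61 kt.
Difference ≈ 108.69 − 120.61 = -11.92 → -12 kt.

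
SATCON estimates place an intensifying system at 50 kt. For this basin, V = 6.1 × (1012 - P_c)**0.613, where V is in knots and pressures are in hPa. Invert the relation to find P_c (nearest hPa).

981 hPa

ΔP = (V / 6.1)^(1/0.613) = (50/6.1)^1.631.
50/6.1 = 8.197; 8.197^1.631 ≈ 30.93 hPa.
P_c = 1012 − 30.93 = 981.07 ≈ 981 hPa.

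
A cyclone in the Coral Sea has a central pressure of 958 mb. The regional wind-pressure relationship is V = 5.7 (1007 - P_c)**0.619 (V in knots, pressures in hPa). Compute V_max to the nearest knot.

63 kt

ΔP = 1007 − 958 = 49 mb.
49^0.619 ≈ 11.123.
V ≈ 5.7 × 11.123 ≈ 63.4 kt.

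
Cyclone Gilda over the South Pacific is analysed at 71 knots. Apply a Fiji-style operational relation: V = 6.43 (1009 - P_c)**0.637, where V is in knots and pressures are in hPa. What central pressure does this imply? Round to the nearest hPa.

966 hPa

ΔP = (V / 6.43)^(1/0.637) = (71/6.43)^1.570.
71/6.43 = 11.042; 11.042^1.570 ≈ 43.39 hPa.
P_c = 1009 − 43.39 = 965.61 ≈ 966 hPa.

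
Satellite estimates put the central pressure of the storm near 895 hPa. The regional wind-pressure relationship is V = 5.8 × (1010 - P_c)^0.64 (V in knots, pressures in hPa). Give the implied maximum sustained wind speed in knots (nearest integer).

ΔP = 1010 − 895 = 115 hPa.
115^0.64 ≈ 20.838.
V ≈ 5.8 × 20.838 ≈ 120.9 kt.

121 kt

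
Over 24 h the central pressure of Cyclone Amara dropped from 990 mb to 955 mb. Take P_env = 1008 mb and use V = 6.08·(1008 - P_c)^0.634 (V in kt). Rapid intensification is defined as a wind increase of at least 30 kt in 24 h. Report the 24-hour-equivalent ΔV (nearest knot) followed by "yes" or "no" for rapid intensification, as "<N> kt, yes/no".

37 kt, yes

V₁: ΔP = 18, V ≈ 6.08 × 18^0.634 ≈ 38.00 kt.
V₂: ΔP = 53, V ≈ 6.08 × 53^0.634 ≈ 75.35 kt.
ΔV over 24 h = 37.35 kt → 24 h equivalent = 37.35 × 24/24 ≈ 37.35 kt.
37 kt ≥ 30 kt ⇒ rapid intensification.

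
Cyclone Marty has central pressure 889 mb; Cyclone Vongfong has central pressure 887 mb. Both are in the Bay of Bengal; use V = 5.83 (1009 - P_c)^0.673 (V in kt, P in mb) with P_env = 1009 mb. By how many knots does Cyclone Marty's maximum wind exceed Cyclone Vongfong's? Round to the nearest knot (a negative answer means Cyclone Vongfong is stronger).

-2 kt

Cyclone Marty: ΔP = 120; V ≈ 5.83 × 120^0.673 ≈ 146.20 kt.
Cyclone Vongfong: ΔP = 122; V ≈ 5.83 × 122^0.673 ≈ 147.84 kt.
Difference ≈ 146.20 − 147.84 = -1.64 → -2 kt.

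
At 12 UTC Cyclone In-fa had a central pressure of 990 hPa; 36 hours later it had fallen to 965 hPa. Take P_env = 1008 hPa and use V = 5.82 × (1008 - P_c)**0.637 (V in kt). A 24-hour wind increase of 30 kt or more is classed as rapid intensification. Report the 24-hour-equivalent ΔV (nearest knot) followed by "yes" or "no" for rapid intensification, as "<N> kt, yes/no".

18 kt, no

V₁: ΔP = 18, V ≈ 5.82 × 18^0.637 ≈ 36.69 kt.
V₂: ΔP = 43, V ≈ 5.82 × 43^0.637 ≈ 63.89 kt.
ΔV over 36 h = 27.20 kt → 24 h equivalent = 27.20 × 24/36 ≈ 18.13 kt.
18 kt < 30 kt ⇒ not rapid intensification.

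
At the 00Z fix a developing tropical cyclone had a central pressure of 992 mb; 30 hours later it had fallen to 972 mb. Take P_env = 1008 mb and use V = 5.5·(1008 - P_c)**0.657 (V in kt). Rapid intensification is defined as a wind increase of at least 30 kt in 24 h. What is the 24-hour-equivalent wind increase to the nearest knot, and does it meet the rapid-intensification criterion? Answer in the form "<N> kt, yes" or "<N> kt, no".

19 kt, no

V₁: ΔP = 16, V ≈ 5.5 × 16^0.657 ≈ 34.00 kt.
V₂: ΔP = 36, V ≈ 5.5 × 36^0.657 ≈ 57.92 kt.
ΔV over 30 h = 23.92 kt → 24 h equivalent = 23.92 × 24/30 ≈ 19.14 kt.
19 kt < 30 kt ⇒ not rapid intensification.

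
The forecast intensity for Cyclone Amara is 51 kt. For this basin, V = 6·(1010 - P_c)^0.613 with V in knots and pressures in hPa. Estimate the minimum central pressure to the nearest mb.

977 mb

ΔP = (V / 6)^(1/0.613) = (51/6)^1.631.
51/6 = 8.500; 8.500^1.631 ≈ 32.82 mb.
P_c = 1010 − 32.82 = 977.18 ≈ 977 mb.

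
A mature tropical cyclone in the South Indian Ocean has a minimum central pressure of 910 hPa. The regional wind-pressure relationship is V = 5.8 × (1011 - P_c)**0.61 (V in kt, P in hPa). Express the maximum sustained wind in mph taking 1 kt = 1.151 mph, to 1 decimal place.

ΔP = 1011 − 910 = 101 hPa.
V ≈ 5.8 × 101^0.61 = 5.8 × 16.697 ≈ 96.842 kt.
96.842 × 1.151 ≈ 111.47 mph → 111.5 mph.

111.5 mph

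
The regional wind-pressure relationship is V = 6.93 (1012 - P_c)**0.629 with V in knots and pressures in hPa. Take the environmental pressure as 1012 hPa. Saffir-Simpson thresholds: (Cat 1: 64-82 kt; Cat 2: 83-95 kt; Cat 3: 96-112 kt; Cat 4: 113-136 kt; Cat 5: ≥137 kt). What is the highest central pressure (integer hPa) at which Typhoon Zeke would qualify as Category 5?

Category 5 begins at V = 137 kt.
Required ΔP = (137/6.93)^(1/0.629) = 19.769^1.590 ≈ 114.92 hPa.
P_c ≤ 1012 − 114.92 = 897.08, so the highest integer P_c is 897 hPa.

897 hPa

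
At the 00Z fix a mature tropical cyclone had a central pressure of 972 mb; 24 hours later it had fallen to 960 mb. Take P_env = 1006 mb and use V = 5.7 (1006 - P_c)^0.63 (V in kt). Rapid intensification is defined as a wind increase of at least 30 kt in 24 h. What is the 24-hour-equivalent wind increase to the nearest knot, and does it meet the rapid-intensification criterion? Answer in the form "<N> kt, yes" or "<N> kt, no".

11 kt, no

V₁: ΔP = 34, V ≈ 5.7 × 34^0.63 ≈ 52.57 kt.
V₂: ΔP = 46, V ≈ 5.7 × 46^0.63 ≈ 63.59 kt.
ΔV over 24 h = 11.02 kt → 24 h equivalent = 11.02 × 24/24 ≈ 11.02 kt.
11 kt < 30 kt ⇒ not rapid intensification.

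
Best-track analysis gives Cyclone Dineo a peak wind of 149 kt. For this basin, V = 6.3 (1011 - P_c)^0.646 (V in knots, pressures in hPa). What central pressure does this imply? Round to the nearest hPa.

ΔP = (V / 6.3)^(1/0.646) = (149/6.3)^1.548.
149/6.3 = 23.651; 23.651^1.548 ≈ 133.87 hPa.
P_c = 1011 − 133.87 = 877.13 ≈ 877 hPa.

877 hPa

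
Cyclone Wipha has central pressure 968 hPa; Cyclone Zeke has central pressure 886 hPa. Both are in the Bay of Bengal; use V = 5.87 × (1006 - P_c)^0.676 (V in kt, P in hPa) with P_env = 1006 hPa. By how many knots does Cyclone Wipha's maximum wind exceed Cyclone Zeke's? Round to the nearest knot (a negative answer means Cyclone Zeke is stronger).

-81 kt

Cyclone Wipha: ΔP = 38; V ≈ 5.87 × 38^0.676 ≈ 68.64 kt.
Cyclone Zeke: ΔP = 120; V ≈ 5.87 × 120^0.676 ≈ 149.34 kt.
Difference ≈ 68.64 − 149.34 = -80.70 → -81 kt.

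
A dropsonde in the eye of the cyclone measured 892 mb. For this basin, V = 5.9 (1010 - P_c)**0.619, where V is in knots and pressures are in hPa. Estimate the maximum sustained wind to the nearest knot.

ΔP = 1010 − 892 = 118 mb.
118^0.619 ≈ 19.164.
V ≈ 5.9 × 19.164 ≈ 113.1 kt.

113 kt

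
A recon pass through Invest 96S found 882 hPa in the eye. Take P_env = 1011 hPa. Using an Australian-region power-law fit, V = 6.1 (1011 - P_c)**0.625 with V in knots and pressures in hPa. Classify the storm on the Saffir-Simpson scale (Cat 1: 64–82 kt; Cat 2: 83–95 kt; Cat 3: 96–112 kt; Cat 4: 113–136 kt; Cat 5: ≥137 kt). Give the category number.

ΔP = 1011 − 882 = 129 hPa.
V ≈ 6.1 × 129^0.625 = 6.1 × 20.85 ≈ 127 kt.
127 kt falls in the Category 4 band.

4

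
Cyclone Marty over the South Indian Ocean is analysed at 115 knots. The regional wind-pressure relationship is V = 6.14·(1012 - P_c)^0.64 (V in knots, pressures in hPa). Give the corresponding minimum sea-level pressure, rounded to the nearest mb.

915 mb

ΔP = (V / 6.14)^(1/0.64) = (115/6.14)^1.562.
115/6.14 = 18.730; 18.730^1.562 ≈ 97.35 mb.
P_c = 1012 − 97.35 = 914.65 ≈ 915 mb.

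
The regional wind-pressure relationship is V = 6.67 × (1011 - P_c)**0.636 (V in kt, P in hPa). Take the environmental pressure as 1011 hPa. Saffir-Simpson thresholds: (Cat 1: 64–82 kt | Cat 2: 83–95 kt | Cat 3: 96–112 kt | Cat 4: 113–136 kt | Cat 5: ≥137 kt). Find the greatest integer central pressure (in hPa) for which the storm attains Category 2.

958 hPa

Category 2 begins at V = 83 kt.
Required ΔP = (83/6.67)^(1/0.636) = 12.444^1.572 ≈ 52.68 hPa.
P_c ≤ 1011 − 52.68 = 958.32, so the highest integer P_c is 958 hPa.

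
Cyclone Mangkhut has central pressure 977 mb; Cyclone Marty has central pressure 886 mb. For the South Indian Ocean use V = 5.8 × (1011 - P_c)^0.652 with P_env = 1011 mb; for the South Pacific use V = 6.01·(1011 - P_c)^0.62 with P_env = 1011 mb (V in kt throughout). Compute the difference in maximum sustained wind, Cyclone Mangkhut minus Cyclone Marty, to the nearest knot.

Cyclone Mangkhut: ΔP = 34; V ≈ 5.8 × 34^0.652 ≈ 57.80 kt.
Cyclone Marty: ΔP = 125; V ≈ 6.01 × 125^0.62 ≈ 119.94 kt.
Difference ≈ 57.80 − 119.94 = -62.14 → -62 kt.

-62 kt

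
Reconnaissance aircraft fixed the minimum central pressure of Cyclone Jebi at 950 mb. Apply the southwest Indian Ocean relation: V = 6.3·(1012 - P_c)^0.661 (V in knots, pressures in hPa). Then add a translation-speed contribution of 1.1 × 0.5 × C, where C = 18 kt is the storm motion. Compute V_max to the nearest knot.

106 kt

ΔP = 1012 − 950 = 62 mb.
62^0.661 ≈ 15.303.
V ≈ 6.3 × 15.303 ≈ 96.4 kt.
Translation term: 1.1 × 0.5 × 18 = 9.9 kt.
Corrected V ≈ 106.3 kt → 106 kt.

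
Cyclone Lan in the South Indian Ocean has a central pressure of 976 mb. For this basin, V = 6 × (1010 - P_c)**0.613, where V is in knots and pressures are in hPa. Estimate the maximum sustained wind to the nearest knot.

52 kt

ΔP = 1010 − 976 = 34 mb.
34^0.613 ≈ 8.686.
V ≈ 6 × 8.686 ≈ 52.1 kt.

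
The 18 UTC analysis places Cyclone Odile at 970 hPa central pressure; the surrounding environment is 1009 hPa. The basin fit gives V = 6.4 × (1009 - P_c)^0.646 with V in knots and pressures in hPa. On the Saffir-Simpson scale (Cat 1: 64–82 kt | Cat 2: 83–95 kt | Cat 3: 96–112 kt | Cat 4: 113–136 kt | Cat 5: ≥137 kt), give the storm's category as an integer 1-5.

ΔP = 1009 − 970 = 39 hPa.
V ≈ 6.4 × 39^0.646 = 6.4 × 10.66 ≈ 68 kt.
68 kt falls in the Category 1 band.

1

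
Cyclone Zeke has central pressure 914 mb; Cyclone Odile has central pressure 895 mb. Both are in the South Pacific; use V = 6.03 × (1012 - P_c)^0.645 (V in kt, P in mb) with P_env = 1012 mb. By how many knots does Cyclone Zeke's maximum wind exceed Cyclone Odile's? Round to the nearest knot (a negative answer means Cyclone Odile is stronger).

-14 kt

Cyclone Zeke: ΔP = 98; V ≈ 6.03 × 98^0.645 ≈ 116.05 kt.
Cyclone Odile: ΔP = 117; V ≈ 6.03 × 117^0.645 ≈ 130.11 kt.
Difference ≈ 116.05 − 130.11 = -14.06 → -14 kt.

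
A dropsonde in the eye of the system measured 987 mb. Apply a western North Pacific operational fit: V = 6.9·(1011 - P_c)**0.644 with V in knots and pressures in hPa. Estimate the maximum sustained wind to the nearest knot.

53 kt

ΔP = 1011 − 987 = 24 mb.
24^0.644 ≈ 7.742.
V ≈ 6.9 × 7.742 ≈ 53.4 kt.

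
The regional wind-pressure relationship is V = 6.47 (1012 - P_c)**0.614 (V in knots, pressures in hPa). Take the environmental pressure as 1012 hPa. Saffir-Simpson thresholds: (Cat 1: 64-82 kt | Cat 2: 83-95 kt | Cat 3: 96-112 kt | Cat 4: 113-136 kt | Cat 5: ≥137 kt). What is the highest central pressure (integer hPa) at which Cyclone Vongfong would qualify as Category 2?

Category 2 begins at V = 83 kt.
Required ΔP = (83/6.47)^(1/0.614) = 12.828^1.629 ≈ 63.80 hPa.
P_c ≤ 1012 − 63.80 = 948.20, so the highest integer P_c is 948 hPa.

948 hPa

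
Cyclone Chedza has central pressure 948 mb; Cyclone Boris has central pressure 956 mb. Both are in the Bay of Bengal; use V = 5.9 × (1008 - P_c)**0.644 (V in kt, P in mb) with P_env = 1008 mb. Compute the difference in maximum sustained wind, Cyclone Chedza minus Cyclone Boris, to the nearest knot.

7 kt

Cyclone Chedza: ΔP = 60; V ≈ 5.9 × 60^0.644 ≈ 82.41 kt.
Cyclone Boris: ΔP = 52; V ≈ 5.9 × 52^0.644 ≈ 75.16 kt.
Difference ≈ 82.41 − 75.16 = 7.25 → 7 kt.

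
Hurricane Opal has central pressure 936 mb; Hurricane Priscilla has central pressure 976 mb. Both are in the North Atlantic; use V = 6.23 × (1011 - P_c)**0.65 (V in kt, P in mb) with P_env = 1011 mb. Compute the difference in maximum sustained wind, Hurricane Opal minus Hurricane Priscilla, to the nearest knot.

40 kt

Hurricane Opal: ΔP = 75; V ≈ 6.23 × 75^0.65 ≈ 103.10 kt.
Hurricane Priscilla: ΔP = 35; V ≈ 6.23 × 35^0.65 ≈ 62.82 kt.
Difference ≈ 103.10 − 62.82 = 40.28 → 40 kt.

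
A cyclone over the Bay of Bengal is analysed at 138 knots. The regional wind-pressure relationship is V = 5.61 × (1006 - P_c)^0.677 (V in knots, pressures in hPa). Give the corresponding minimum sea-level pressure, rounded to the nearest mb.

893 mb

ΔP = (V / 5.61)^(1/0.677) = (138/5.61)^1.477.
138/5.61 = 24.599; 24.599^1.477 ≈ 113.38 mb.
P_c = 1006 − 113.38 = 892.62 ≈ 893 mb.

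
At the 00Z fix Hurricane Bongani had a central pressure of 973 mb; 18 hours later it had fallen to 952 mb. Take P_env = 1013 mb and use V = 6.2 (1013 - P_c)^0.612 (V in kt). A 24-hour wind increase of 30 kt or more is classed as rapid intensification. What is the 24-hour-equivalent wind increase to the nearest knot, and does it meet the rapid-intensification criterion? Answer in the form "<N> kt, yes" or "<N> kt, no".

V₁: ΔP = 40, V ≈ 6.2 × 40^0.612 ≈ 59.27 kt.
V₂: ΔP = 61, V ≈ 6.2 × 61^0.612 ≈ 76.74 kt.
ΔV over 18 h = 17.47 kt → 24 h equivalent = 17.47 × 24/18 ≈ 23.29 kt.
23 kt < 30 kt ⇒ not rapid intensification.

23 kt, no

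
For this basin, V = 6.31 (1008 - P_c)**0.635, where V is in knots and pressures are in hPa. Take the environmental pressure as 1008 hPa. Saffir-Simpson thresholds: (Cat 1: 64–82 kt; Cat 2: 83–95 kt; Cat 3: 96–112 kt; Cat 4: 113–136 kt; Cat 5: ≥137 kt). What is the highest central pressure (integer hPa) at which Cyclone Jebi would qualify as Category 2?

Category 2 begins at V = 83 kt.
Required ΔP = (83/6.31)^(1/0.635) = 13.154^1.575 ≈ 57.85 hPa.
P_c ≤ 1008 − 57.85 = 950.15, so the highest integer P_c is 950 hPa.

950 hPa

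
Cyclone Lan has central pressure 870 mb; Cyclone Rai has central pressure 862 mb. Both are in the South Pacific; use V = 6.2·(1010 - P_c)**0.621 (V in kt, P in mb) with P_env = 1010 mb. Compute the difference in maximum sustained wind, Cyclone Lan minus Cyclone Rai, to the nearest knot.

Cyclone Lan: ΔP = 140; V ≈ 6.2 × 140^0.621 ≈ 133.39 kt.
Cyclone Rai: ΔP = 148; V ≈ 6.2 × 148^0.621 ≈ 138.08 kt.
Difference ≈ 133.39 − 138.08 = -4.69 → -5 kt.

-5 kt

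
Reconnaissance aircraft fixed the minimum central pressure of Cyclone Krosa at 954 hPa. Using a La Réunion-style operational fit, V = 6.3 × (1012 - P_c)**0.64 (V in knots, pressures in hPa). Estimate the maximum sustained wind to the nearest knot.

ΔP = 1012 − 954 = 58 hPa.
58^0.64 ≈ 13.446.
V ≈ 6.3 × 13.446 ≈ 84.7 kt.

85 kt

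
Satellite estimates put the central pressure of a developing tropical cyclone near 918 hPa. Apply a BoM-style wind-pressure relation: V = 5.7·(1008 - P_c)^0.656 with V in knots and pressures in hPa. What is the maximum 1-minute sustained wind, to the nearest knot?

ΔP = 1008 − 918 = 90 hPa.
90^0.656 ≈ 19.142.
V ≈ 5.7 × 19.142 ≈ 109.1 kt.

109 kt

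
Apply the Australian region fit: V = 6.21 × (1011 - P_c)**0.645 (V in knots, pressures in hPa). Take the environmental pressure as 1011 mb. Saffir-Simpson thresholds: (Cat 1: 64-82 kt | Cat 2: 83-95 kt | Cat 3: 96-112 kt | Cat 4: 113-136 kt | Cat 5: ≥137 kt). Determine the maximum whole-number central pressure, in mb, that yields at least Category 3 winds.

Category 3 begins at V = 96 kt.
Required ΔP = (96/6.21)^(1/0.645) = 15.459^1.550 ≈ 69.77 mb.
P_c ≤ 1011 − 69.77 = 941.23, so the highest integer P_c is 941 mb.

941 mb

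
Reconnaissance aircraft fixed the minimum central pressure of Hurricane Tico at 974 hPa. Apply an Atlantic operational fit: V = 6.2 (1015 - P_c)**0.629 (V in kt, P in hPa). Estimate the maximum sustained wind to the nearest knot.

ΔP = 1015 − 974 = 41 hPa.
41^0.629 ≈ 10.338.
V ≈ 6.2 × 10.338 ≈ 64.1 kt.

64 kt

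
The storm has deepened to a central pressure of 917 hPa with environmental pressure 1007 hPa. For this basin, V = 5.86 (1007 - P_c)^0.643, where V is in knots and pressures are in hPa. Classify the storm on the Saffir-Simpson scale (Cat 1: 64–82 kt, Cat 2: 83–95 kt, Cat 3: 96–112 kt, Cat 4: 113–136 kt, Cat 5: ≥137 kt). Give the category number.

3

ΔP = 1007 − 917 = 90 hPa.
V ≈ 5.86 × 90^0.643 = 5.86 × 18.05 ≈ 106 kt.
106 kt falls in the Category 3 band.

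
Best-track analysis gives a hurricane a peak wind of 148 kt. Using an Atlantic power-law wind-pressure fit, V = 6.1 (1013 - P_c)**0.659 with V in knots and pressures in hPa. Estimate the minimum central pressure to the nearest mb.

ΔP = (V / 6.1)^(1/0.659) = (148/6.1)^1.517.
148/6.1 = 24.262; 24.262^1.517 ≈ 126.35 mb.
P_c = 1013 − 126.35 = 886.65 ≈ 887 mb.

887 mb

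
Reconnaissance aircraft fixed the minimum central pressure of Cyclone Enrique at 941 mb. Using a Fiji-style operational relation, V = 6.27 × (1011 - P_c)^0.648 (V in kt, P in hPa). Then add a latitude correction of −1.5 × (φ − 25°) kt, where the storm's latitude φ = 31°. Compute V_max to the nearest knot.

ΔP = 1011 − 941 = 70 mb.
70^0.648 ≈ 15.690.
V ≈ 6.27 × 15.690 ≈ 98.4 kt.
Latitude correction: −1.5 × (31 − 25) = -9 kt.
Corrected V ≈ 89.4 kt → 89 kt.

89 kt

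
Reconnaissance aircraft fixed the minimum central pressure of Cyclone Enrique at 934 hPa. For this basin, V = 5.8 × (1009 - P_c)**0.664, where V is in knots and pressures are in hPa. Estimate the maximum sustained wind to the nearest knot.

102 kt

ΔP = 1009 − 934 = 75 hPa.
75^0.664 ≈ 17.581.
V ≈ 5.8 × 17.581 ≈ 102.0 kt.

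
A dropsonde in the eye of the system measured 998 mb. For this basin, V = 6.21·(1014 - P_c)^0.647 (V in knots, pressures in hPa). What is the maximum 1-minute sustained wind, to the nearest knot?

ΔP = 1014 − 998 = 16 mb.
16^0.647 ≈ 6.013.
V ≈ 6.21 × 6.013 ≈ 37.3 kt.

37 kt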